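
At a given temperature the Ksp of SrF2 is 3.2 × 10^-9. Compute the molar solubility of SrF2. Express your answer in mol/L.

9.3 × 10^-4 M

SrF2(s) ⇌ Sr^2+ + 2 F^-
Ksp = [Sr^2+][F^-]^2
If s mol/L of SrF2 dissolves, [Sr^2+] = s and [F^-] = 2s.
Substituting: Ksp = s(2s)^2 = 4s^3
s = (3.2 × 10^-9 / 4)^(1/3) = 9.3 × 10^-4 M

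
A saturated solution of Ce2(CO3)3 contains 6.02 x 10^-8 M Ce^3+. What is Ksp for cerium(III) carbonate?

Ksp = 2.67 x 10^-36

Ce2(CO3)3(s) <=> 2 Ce^3+(aq) + 3 CO3^2-(aq)
Stoichiometry gives [CO3^2-] = (3/2)[Ce^3+] = 9.030 x 10^-8 M.
Ksp = [Ce^3+]^2[CO3^2-]^3
Ksp = (6.02 × 10^-8)^2 × (9.030 × 10^-8)^3 = 2.67 x 10^-36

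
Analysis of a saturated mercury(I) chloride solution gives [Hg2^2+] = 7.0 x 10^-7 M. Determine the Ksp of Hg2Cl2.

Ksp ≈ 1.4 × 10^-18

Hg2Cl2(s) ⇌ Hg2^2+ + 2 Cl^-
Stoichiometry gives [Cl^-] = (2/1)[Hg2^2+] = 1.40 × 10^-6 M.
Ksp = [Hg2^2+][Cl^-]^2
Ksp = 7.0 × 10^-7 × (1.40 x 10^-6)^2 = 1.4 × 10^-18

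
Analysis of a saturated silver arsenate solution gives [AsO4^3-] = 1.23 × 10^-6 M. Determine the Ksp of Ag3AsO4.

Ksp ≈ 6.18 x 10^-23

Ag3AsO4(s) <=> 3 Ag^+(aq) + AsO4^3-(aq)
Stoichiometry gives [Ag^+] = (3/1)[AsO4^3-] = 3.690 × 10^-6 M.
Ksp = [Ag^+]^3[AsO4^3-]
Ksp = (3.690 × 10^-6)^3 × 1.23 x 10^-6 = 6.18 x 10^-23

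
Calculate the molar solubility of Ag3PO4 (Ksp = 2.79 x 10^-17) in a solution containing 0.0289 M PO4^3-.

3.29 × 10^-6 M

Ag3PO4(s) <=> 3 Ag^+ + PO4^3-
Ksp = [Ag^+]^3[PO4^3-]
If s mol/L dissolves here, [Ag^+] = 3s, [PO4^3-] = 0.0289 + s ≈ 0.0289 (Ksp is small, so little additional dissolves).
Ksp ≈ (3s)^3 × 0.0289
s = 3.29 × 10^-6 M
Check: s = 3.3 × 10^-6 ≪ 0.0289, so the approximation is valid.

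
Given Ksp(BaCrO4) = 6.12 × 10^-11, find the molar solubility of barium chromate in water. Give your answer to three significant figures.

s = 7.82e-6 M

BaCrO4(s) <=> Ba^2+ + CrO4^2-
Ksp = [Ba^2+][CrO4^2-]
Let s = molar solubility. Then [Ba^2+] = s and [CrO4^2-] = s.
Ksp = (s)(s) = s^2
s = (6.12 × 10^-11)^(1/2) = 7.82 × 10^-6 M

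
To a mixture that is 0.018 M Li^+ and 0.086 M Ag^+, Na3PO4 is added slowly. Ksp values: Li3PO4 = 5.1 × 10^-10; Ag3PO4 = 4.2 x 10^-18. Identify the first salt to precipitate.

Each salt begins to precipitate when Q = Ksp, i.e. when [PO4^3-] reaches its threshold.
For Li3PO4: 5.1 × 10^-10 = (0.018)^3 × [PO4^3-]  ⇒  [PO4^3-] = 8.7 × 10^-5 M.
For Ag3PO4: 4.2 x 10^-18 = (0.086)^3 × [PO4^3-]  ⇒  [PO4^3-] = 6.6 x 10^-15 M.
The salt with the lower threshold [PO4^3-] precipitates first: Ag3PO4.

Ag3PO4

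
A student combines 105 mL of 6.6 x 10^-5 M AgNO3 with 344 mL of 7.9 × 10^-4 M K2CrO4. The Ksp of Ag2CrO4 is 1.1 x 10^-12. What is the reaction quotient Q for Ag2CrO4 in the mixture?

Total volume = 105 + 344 = 449 mL.
[Ag^+] = 6.6 × 10^-5 × (105/449) = 1.54 × 10^-5 M
[CrO4^2-] = 7.9 × 10^-4 × (344/449) = 6.05 × 10^-4 M
Ag2CrO4(s) ⇌ 2 Ag^+(aq) + CrO4^2-(aq), so Q = [Ag^+]^2[CrO4^2-]
Q = (1.54 x 10^-5)^2(6.05 × 10^-4) = 1.4 × 10^-13
Q < Ksp, so no precipitate of Ag2CrO4 forms.

Q ≈ 1.4 × 10^-13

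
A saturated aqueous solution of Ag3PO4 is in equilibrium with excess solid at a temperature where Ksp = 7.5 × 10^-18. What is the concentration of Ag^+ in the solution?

[Ag^+] ≈ 6.9 x 10^-5 M

Ag3PO4(s) <=> 3 Ag^+(aq) + PO4^3-(aq)
Ksp = [Ag^+]^3[PO4^3-]
For each mole of Ag3PO4 that dissolves: [Ag^+] = 3s, [PO4^3-] = s.
So Ksp = (3s)^3 × s = 27s^4
s^4 = 7.5 × 10^-18 / 27, so s = 2.30 × 10^-5 M
[Ag^+] = 3s = 6.9 × 10^-5 M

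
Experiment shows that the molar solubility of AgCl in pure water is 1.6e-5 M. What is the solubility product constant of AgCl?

AgCl(s) ⇌ Ag^+ + Cl^-
With molar solubility s: [Ag^+] = s, [Cl^-] = s.
Ksp = [Ag^+][Cl^-]
Ksp = (s)(s) = s^2
Ksp = (1.6 x 10^-5)^2 = 2.6 × 10^-10

Ksp = 2.6 x 10^-10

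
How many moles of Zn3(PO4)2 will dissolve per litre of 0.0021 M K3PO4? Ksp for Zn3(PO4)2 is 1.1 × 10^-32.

s = 4.5 × 10^-10 M

Zn3(PO4)2(s) <=> 3 Zn^2+(aq) + 2 PO4^3-(aq)
Ksp = [Zn^2+]^3[PO4^3-]^2
If s mol/L dissolves here, [Zn^2+] = 3s, [PO4^3-] = 0.0021 + 2s ≈ 0.0021 (common-ion effect: PO4^3- is already 0.0021 M).
Ksp ≈ (3s)^3 × (0.0021)^2
s = 4.5 × 10^-10 M
Check: 2s = 9.0 x 10^-10 ≪ 0.0021, so the approximation is valid.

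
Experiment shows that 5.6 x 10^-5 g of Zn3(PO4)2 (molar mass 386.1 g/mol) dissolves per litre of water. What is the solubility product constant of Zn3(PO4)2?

Molar solubility s = (5.6 × 10^-5 g/L) / (386.1 g/mol) = 1.45 × 10^-7 M.
Zn3(PO4)2(s) ⇌ 3 Zn^2+ + 2 PO4^3-
For each mole of Zn3(PO4)2 that dissolves: [Zn^2+] = 3s, [PO4^3-] = 2s.
Ksp = [Zn^2+]^3[PO4^3-]^2
Substituting: Ksp = (3s)^3(2s)^2 = 108s^5
Ksp = 108 × (1.45 × 10^-7)^5 = 6.9 × 10^-33

Ksp = 6.9 × 10^-33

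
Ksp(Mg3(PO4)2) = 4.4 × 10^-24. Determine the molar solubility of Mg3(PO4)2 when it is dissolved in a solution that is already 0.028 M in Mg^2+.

s = 2.2 × 10^-10 M

Mg3(PO4)2(s) <=> 3 Mg^2+ + 2 PO4^3-
Ksp = [Mg^2+]^3[PO4^3-]^2
If s mol/L dissolves here, [Mg^2+] = 0.028 + 3s ≈ 0.028, [PO4^3-] = 2s (Ksp is small, so little additional dissolves).
Ksp ≈ (0.028)^3 × (2s)^2
s = 2.2 × 10^-10 M
Check: 3s = 6.7 × 10^-10 ≪ 0.028, so the approximation is valid.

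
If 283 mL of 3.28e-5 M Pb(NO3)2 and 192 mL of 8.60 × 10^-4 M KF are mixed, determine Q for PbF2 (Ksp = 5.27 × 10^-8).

Total volume = 283 + 192 = 475 mL.
[Pb^2+] = 3.28 x 10^-5 × (283/475) = 1.954 × 10^-5 M
[F^-] = 8.60 x 10^-4 × (192/475) = 3.476 × 10^-4 M
PbF2(s) ⇌ Pb^2+(aq) + 2 F^-(aq), so Q = [Pb^2+][F^-]^2
Q = (1.954 x 10^-5)(3.476 × 10^-4)^2 = 2.36 x 10^-12
Q < Ksp, so no precipitate of PbF2 forms.

Q = 2.36 x 10^-12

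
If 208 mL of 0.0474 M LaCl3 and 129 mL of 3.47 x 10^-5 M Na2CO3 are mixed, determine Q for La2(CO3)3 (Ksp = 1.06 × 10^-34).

Total volume = 208 + 129 = 337 mL.
[La^3+] = 4.74 × 10^-2 × (208/337) = 2.926 × 10^-2 M
[CO3^2-] = 3.47 × 10^-5 × (129/337) = 1.328 x 10^-5 M
La2(CO3)3(s) <=> 2 La^3+(aq) + 3 CO3^2-(aq), so Q = [La^3+]^2[CO3^2-]^3
Q = (2.926 x 10^-2)^2(1.328 x 10^-5)^3 = 2.01 × 10^-18
Q > Ksp, so La2(CO3)3 will precipitate.

2.01e-18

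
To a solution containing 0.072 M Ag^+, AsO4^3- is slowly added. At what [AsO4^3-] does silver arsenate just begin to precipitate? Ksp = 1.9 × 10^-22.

Ag3AsO4(s) ⇌ 3 Ag^+ + AsO4^3-
Ksp = [Ag^+]^3[AsO4^3-]
Precipitation begins when Q = Ksp. With [Ag^+] = 0.072 M:
1.9 × 10^-22 = (0.072)^3 × [AsO4^3-]
[AsO4^3-] = (1.9 × 10^-22 / 3.73 × 10^-4) = 5.1 × 10^-19 M

5.1 × 10^-19 M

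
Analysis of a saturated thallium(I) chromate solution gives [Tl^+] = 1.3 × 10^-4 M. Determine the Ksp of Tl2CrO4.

Ksp ≈ 1.1e-12

Tl2CrO4(s) ⇌ 2 Tl^+(aq) + CrO4^2-(aq)
Stoichiometry gives [CrO4^2-] = (1/2)[Tl^+] = 6.50 x 10^-5 M.
Ksp = [Tl^+]^2[CrO4^2-]
Ksp = (1.3 x 10^-4)^2 × 6.50 × 10^-5 = 1.1 x 10^-12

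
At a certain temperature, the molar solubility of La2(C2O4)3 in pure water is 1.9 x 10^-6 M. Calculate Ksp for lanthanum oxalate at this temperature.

2.7e-27

La2(C2O4)3(s) ⇌ 2 La^3+(aq) + 3 C2O4^2-(aq)
For each mole of La2(C2O4)3 that dissolves: [La^3+] = 2s, [C2O4^2-] = 3s.
Ksp = [La^3+]^2[C2O4^2-]^3
So Ksp = (2s)^2 × (3s)^3 = 108s^5
Ksp = 108 × (1.9 × 10^-6)^5 = 2.7 x 10^-27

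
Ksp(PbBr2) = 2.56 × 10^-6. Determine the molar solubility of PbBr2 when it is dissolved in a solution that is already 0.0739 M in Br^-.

4.69 x 10^-4 M

PbBr2(s) ⇌ Pb^2+ + 2 Br^-
Ksp = [Pb^2+][Br^-]^2
Let s be the molar solubility in this solution. [Pb^2+] = s, [Br^-] = 0.0739 + 2s ≈ 0.0739 (common-ion effect: Br^- is already 0.0739 M).
Ksp ≈ s × (0.0739)^2
s = 4.69 × 10^-4 M
Check: 2s = 9.4 × 10^-4 ≪ 0.0739, so the approximation is valid.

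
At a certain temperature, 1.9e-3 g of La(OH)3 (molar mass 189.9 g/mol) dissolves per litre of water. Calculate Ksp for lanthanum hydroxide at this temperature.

2.7 × 10^-19

Molar solubility s = (1.9 x 10^-3 g/L) / (189.9 g/mol) = 1.00 × 10^-5 M.
La(OH)3(s) <=> La^3+ + 3 OH^-
For each mole of La(OH)3 that dissolves: [La^3+] = s, [OH^-] = 3s.
Ksp = [La^3+][OH^-]^3
Ksp = s(3s)^3 = 27s^4
With s = 1.00 x 10^-5: Ksp = 2.7 × 10^-19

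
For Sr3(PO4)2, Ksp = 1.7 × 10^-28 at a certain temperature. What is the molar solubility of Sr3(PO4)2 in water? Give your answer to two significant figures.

s = 1.1 × 10^-6 M

Sr3(PO4)2(s) ⇌ 3 Sr^2+(aq) + 2 PO4^3-(aq)
Ksp = [Sr^2+]^3[PO4^3-]^2
For each mole of Sr3(PO4)2 that dissolves: [Sr^2+] = 3s, [PO4^3-] = 2s.
So Ksp = (3s)^3 × (2s)^2 = 108s^5
Solving, s = (1.7 × 10^-28/108)^(1/5) = 1.1 × 10^-6 M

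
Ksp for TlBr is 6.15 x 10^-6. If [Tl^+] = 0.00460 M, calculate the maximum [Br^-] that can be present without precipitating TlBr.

[Br^-] ≈ 1.34e-3 M

TlBr(s) ⇌ Tl^+(aq) + Br^-(aq)
Ksp = [Tl^+][Br^-]
Precipitation begins when Q = Ksp. With [Tl^+] = 0.00460 M:
6.15 x 10^-6 = (0.00460) × [Br^-]
[Br^-] = (6.15 x 10^-6 / 4.60 × 10^-3) = 1.34 × 10^-3 M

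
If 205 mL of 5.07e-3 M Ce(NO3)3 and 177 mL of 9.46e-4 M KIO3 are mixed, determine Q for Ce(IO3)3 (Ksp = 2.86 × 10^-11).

2.29e-13

Total volume = 205 + 177 = 382 mL.
[Ce^3+] = 5.07 × 10^-3 × (205/382) = 2.721 × 10^-3 M
[IO3^-] = 9.46 × 10^-4 × (177/382) = 4.383 x 10^-4 M
Ce(IO3)3(s) ⇌ Ce^3+ + 3 IO3^-, so Q = [Ce^3+][IO3^-]^3
Q = (2.721 × 10^-3)(4.383 × 10^-4)^3 = 2.29 × 10^-13
Q < Ksp, so no precipitate of Ce(IO3)3 forms.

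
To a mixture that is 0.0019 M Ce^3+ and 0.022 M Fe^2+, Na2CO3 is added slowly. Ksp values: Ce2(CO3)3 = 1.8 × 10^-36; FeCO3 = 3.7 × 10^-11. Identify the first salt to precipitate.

Ce2(CO3)3

Precipitation of each salt starts when its ion product equals its Ksp.
For Ce2(CO3)3: 1.8 × 10^-36 = (0.0019)^2 × [CO3^2-]^3  ⇒  [CO3^2-] = 7.9 × 10^-11 M.
For FeCO3: 3.7 × 10^-11 = 0.022 × [CO3^2-]  ⇒  [CO3^2-] = 1.7 × 10^-9 M.
The salt with the lower threshold [CO3^2-] precipitates first: Ce2(CO3)3.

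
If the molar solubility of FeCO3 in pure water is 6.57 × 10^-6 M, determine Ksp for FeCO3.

4.32 x 10^-11

FeCO3(s) ⇌ Fe^2+ + CO3^2-
With molar solubility s: [Fe^2+] = s, [CO3^2-] = s.
Ksp = [Fe^2+][CO3^2-]
Ksp = (s)(s) = s^2
Ksp = (6.57 x 10^-6)^2 = 4.32 × 10^-11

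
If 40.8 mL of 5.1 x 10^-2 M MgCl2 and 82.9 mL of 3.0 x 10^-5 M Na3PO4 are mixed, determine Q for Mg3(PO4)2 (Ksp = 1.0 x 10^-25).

Q ≈ 1.9 x 10^-15

Total volume = 40.8 + 82.9 = 123.7 mL.
[Mg^2+] = 5.1 x 10^-2 × (40.8/123.7) = 1.68 × 10^-2 M
[PO4^3-] = 3.0 × 10^-5 × (82.9/123.7) = 2.01 x 10^-5 M
Mg3(PO4)2(s) ⇌ 3 Mg^2+ + 2 PO4^3-, so Q = [Mg^2+]^3[PO4^3-]^2
Q = (1.68 x 10^-2)^3(2.01 × 10^-5)^2 = 1.9 x 10^-15
Q > Ksp, so Mg3(PO4)2 will precipitate.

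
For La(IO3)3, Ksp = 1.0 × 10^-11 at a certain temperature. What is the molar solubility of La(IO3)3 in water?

La(IO3)3(s) <=> La^3+ + 3 IO3^-
Ksp = [La^3+][IO3^-]^3
With molar solubility s: [La^3+] = s, [IO3^-] = 3s.
Ksp = s(3s)^3 = 27s^4
s^4 = 1.0 × 10^-11 / 27, so s = 7.8 × 10^-4 M

7.8 × 10^-4 M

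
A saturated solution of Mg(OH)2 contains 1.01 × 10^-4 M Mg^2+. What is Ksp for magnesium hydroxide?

Mg(OH)2(s) ⇌ Mg^2+(aq) + 2 OH^-(aq)
Stoichiometry gives [OH^-] = (2/1)[Mg^2+] = 2.020 × 10^-4 M.
Ksp = [Mg^2+][OH^-]^2
Ksp = 1.01 × 10^-4 × (2.020 x 10^-4)^2 = 4.12 x 10^-12

Ksp = 4.12 × 10^-12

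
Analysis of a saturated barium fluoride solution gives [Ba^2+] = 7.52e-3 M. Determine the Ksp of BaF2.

Ksp ≈ 1.70 x 10^-6

BaF2(s) ⇌ Ba^2+ + 2 F^-
Stoichiometry gives [F^-] = (2/1)[Ba^2+] = 1.504 × 10^-2 M.
Ksp = [Ba^2+][F^-]^2
Ksp = 7.52 × 10^-3 × (1.504 x 10^-2)^2 = 1.70 x 10^-6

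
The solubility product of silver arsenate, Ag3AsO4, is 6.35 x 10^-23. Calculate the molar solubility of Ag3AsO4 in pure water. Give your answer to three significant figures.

Ag3AsO4(s) ⇌ 3 Ag^+(aq) + AsO4^3-(aq)
Ksp = [Ag^+]^3[AsO4^3-]
For each mole of Ag3AsO4 that dissolves: [Ag^+] = 3s, [AsO4^3-] = s.
Substituting: Ksp = (3s)^3s = 27s^4
s = (6.35 x 10^-23 / 27)^(1/4) = 1.24 x 10^-6 M

s ≈ 1.24 × 10^-6 M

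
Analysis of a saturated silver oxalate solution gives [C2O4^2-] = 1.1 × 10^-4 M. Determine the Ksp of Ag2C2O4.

Ag2C2O4(s) <=> 2 Ag^+ + C2O4^2-
Stoichiometry gives [Ag^+] = (2/1)[C2O4^2-] = 2.20 x 10^-4 M.
Ksp = [Ag^+]^2[C2O4^2-]
Ksp = (2.20 x 10^-4)^2 × 1.1 x 10^-4 = 5.3 x 10^-12

Ksp = 5.3e-12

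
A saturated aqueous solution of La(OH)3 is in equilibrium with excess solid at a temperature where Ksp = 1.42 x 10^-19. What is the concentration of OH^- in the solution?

La(OH)3(s) <=> La^3+(aq) + 3 OH^-(aq)
Ksp = [La^3+][OH^-]^3
Let s = molar solubility. Then [La^3+] = s and [OH^-] = 3s.
So Ksp = s × (3s)^3 = 27s^4
s = (1.42 x 10^-19 / 27)^(1/4) = 8.516 × 10^-6 M
[OH^-] = 3s = 2.55 × 10^-5 M

[OH^-] = 2.55 × 10^-5 M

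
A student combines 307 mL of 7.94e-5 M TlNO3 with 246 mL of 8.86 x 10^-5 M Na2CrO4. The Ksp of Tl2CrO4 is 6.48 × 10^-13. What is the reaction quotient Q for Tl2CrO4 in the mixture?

Q = 7.66 × 10^-14

Total volume = 307 + 246 = 553 mL.
[Tl^+] = 7.94 × 10^-5 × (307/553) = 4.408 × 10^-5 M
[CrO4^2-] = 8.86 × 10^-5 × (246/553) = 3.941 × 10^-5 M
Tl2CrO4(s) ⇌ 2 Tl^+(aq) + CrO4^2-(aq), so Q = [Tl^+]^2[CrO4^2-]
Q = (4.408 × 10^-5)^2(3.941 x 10^-5) = 7.66 × 10^-14
Q < Ksp, so no precipitate of Tl2CrO4 forms.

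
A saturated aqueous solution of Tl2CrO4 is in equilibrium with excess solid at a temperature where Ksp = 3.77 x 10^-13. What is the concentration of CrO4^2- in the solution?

Tl2CrO4(s) <=> 2 Tl^+ + CrO4^2-
Ksp = [Tl^+]^2[CrO4^2-]
With molar solubility s: [Tl^+] = 2s, [CrO4^2-] = s.
Substituting: Ksp = (2s)^2s = 4s^3
s = (3.77 x 10^-13 / 4)^(1/3) = 4.551 x 10^-5 M
[CrO4^2-] = s = 4.55 × 10^-5 M

4.55e-5 M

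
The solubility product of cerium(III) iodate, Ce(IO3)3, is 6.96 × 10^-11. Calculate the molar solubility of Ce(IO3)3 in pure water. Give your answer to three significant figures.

1.27 × 10^-3 M

Ce(IO3)3(s) ⇌ Ce^3+(aq) + 3 IO3^-(aq)
Ksp = [Ce^3+][IO3^-]^3
Let s = molar solubility. Then [Ce^3+] = s and [IO3^-] = 3s.
Substituting: Ksp = s(3s)^3 = 27s^4
Solving, s = (6.96 × 10^-11/27)^(1/4) = 1.27 × 10^-3 M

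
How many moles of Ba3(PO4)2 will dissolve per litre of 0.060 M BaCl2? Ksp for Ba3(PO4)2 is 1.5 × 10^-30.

Ba3(PO4)2(s) ⇌ 3 Ba^2+(aq) + 2 PO4^3-(aq)
Ksp = [Ba^2+]^3[PO4^3-]^2
If s mol/L dissolves here, [Ba^2+] = 0.060 + 3s ≈ 0.060, [PO4^3-] = 2s (Ksp is small, so little additional dissolves).
Ksp ≈ (0.060)^3 × (2s)^2
s = 4.2 × 10^-14 M
Check: 3s = 1.3 × 10^-13 ≪ 0.060, so the approximation is valid.

s ≈ 4.2e-14 M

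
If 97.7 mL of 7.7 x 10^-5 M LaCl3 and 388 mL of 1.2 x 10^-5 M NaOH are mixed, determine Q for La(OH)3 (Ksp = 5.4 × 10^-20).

Q ≈ 1.4 x 10^-20

Total volume = 97.7 + 388 = 485.7 mL.
[La^3+] = 7.7 × 10^-5 × (97.7/485.7) = 1.55 x 10^-5 M
[OH^-] = 1.2 × 10^-5 × (388/485.7) = 9.59 × 10^-6 M
La(OH)3(s) <=> La^3+(aq) + 3 OH^-(aq), so Q = [La^3+][OH^-]^3
Q = (1.55 × 10^-5)(9.59 × 10^-6)^3 = 1.4 x 10^-20
Q < Ksp, so no precipitate of La(OH)3 forms.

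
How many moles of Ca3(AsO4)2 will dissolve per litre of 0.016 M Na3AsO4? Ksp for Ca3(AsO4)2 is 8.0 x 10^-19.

Ca3(AsO4)2(s) <=> 3 Ca^2+(aq) + 2 AsO4^3-(aq)
Ksp = [Ca^2+]^3[AsO4^3-]^2
Let s = moles of Ca3(AsO4)2 that dissolve per litre. [Ca^2+] = 3s, [AsO4^3-] = 0.016 + 2s ≈ 0.016 (Ksp is small, so little additional dissolves).
Ksp ≈ (3s)^3 × (0.016)^2
s = 4.9 x 10^-6 M
Check: 2s = 9.7 × 10^-6 ≪ 0.016, so the approximation is valid.

s ≈ 4.9 × 10^-6 M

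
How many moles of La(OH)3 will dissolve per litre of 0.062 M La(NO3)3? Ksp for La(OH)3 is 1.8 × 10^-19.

La(OH)3(s) ⇌ La^3+ + 3 OH^-
Ksp = [La^3+][OH^-]^3
Let s = moles of La(OH)3 that dissolve per litre. [La^3+] = 0.062 + s ≈ 0.062, [OH^-] = 3s (Ksp is small, so little additional dissolves).
Ksp ≈ 0.062 × (3s)^3
s = 4.8 x 10^-7 M
Check: s = 4.8 x 10^-7 ≪ 0.062, so the approximation is valid.

s ≈ 4.8 × 10^-7 M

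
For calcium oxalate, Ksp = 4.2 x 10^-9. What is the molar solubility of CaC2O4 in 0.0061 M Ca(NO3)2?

s = 6.9e-7 M

CaC2O4(s) ⇌ Ca^2+(aq) + C2O4^2-(aq)
Ksp = [Ca^2+][C2O4^2-]
Let s = moles of CaC2O4 that dissolve per litre. [Ca^2+] = 0.0061 + s ≈ 0.0061, [C2O4^2-] = s (common-ion effect: Ca^2+ is already 0.0061 M).
Ksp ≈ 0.0061 × s
s = 6.9 × 10^-7 M
Check: s = 6.9 × 10^-7 ≪ 0.0061, so the approximation is valid.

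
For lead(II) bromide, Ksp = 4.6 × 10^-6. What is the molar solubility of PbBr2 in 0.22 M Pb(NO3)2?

PbBr2(s) <=> Pb^2+(aq) + 2 Br^-(aq)
Ksp = [Pb^2+][Br^-]^2
If s mol/L dissolves here, [Pb^2+] = 0.22 + s ≈ 0.22, [Br^-] = 2s (common-ion effect: Pb^2+ is already 0.22 M).
Ksp ≈ 0.22 × (2s)^2
s = 2.3 × 10^-3 M
Check: s = 2.3 x 10^-3 ≪ 0.22, so the approximation is valid.

2.3 × 10^-3 M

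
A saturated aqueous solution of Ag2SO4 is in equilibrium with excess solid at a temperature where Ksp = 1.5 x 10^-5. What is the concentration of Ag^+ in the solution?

Ag2SO4(s) ⇌ 2 Ag^+ + SO4^2-
Ksp = [Ag^+]^2[SO4^2-]
For each mole of Ag2SO4 that dissolves: [Ag^+] = 2s, [SO4^2-] = s.
So Ksp = (2s)^2 × s = 4s^3
Solving, s = (1.5 x 10^-5/4)^(1/3) = 1.55 × 10^-2 M
[Ag^+] = 2s = 3.1 × 10^-2 M

[Ag^+] = 3.1e-2 M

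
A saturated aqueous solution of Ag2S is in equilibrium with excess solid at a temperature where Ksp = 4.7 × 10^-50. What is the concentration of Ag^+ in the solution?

Ag2S(s) ⇌ 2 Ag^+ + S^2-
Ksp = [Ag^+]^2[S^2-]
With molar solubility s: [Ag^+] = 2s, [S^2-] = s.
Ksp = (2s)^2s = 4s^3
Solving, s = (4.7 × 10^-50/4)^(1/3) = 2.27 x 10^-17 M
[Ag^+] = 2s = 4.5 × 10^-17 M

[Ag^+] ≈ 4.5 × 10^-17 M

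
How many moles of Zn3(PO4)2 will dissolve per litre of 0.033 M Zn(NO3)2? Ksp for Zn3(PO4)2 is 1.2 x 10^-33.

Zn3(PO4)2(s) ⇌ 3 Zn^2+(aq) + 2 PO4^3-(aq)
Ksp = [Zn^2+]^3[PO4^3-]^2
Let s be the molar solubility in this solution. [Zn^2+] = 0.033 + 3s ≈ 0.033, [PO4^3-] = 2s (Ksp is small, so little additional dissolves).
Ksp ≈ (0.033)^3 × (2s)^2
s = 2.9 x 10^-15 M
Check: 3s = 8.7 × 10^-15 ≪ 0.033, so the approximation is valid.

s = 2.9e-15 M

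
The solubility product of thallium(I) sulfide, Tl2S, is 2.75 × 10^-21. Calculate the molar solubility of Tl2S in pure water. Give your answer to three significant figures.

Tl2S(s) ⇌ 2 Tl^+(aq) + S^2-(aq)
Ksp = [Tl^+]^2[S^2-]
For each mole of Tl2S that dissolves: [Tl^+] = 2s, [S^2-] = s.
Ksp = (2s)^2s = 4s^3
s = (2.75 × 10^-21 / 4)^(1/3) = 8.83 x 10^-8 M

8.83e-8 M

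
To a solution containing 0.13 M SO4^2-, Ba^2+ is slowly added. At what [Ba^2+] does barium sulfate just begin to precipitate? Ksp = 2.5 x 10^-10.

BaSO4(s) <=> Ba^2+(aq) + SO4^2-(aq)
Ksp = [Ba^2+][SO4^2-]
Precipitation begins when Q = Ksp. With [SO4^2-] = 0.13 M:
2.5 x 10^-10 = (0.13) × [Ba^2+]
[Ba^2+] = (2.5 x 10^-10 / 1.3 × 10^-1) = 1.9 × 10^-9 M

1.9 x 10^-9 M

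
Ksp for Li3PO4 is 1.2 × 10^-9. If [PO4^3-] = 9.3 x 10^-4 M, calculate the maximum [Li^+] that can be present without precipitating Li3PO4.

Li3PO4(s) ⇌ 3 Li^+ + PO4^3-
Ksp = [Li^+]^3[PO4^3-]
Precipitation begins when Q = Ksp. With [PO4^3-] = 9.3 x 10^-4 M:
1.2 × 10^-9 = (9.3 x 10^-4) × [Li^+]^3
[Li^+] = (1.2 × 10^-9 / 9.3 × 10^-4)^(1/3) = 1.1 × 10^-2 M

[Li^+] ≈ 0.011 M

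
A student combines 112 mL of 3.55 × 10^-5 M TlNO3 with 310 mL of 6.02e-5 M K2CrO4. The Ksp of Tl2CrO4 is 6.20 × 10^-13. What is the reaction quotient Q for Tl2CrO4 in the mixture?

Total volume = 112 + 310 = 422 mL.
[Tl^+] = 3.55 × 10^-5 × (112/422) = 9.422 × 10^-6 M
[CrO4^2-] = 6.02 x 10^-5 × (310/422) = 4.422 x 10^-5 M
Tl2CrO4(s) ⇌ 2 Tl^+(aq) + CrO4^2-(aq), so Q = [Tl^+]^2[CrO4^2-]
Q = (9.422 × 10^-6)^2(4.422 × 10^-5) = 3.93 × 10^-15
Q < Ksp, so no precipitate of Tl2CrO4 forms.

3.93 × 10^-15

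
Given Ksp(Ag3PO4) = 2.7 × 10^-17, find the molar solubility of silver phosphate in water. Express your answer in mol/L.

3.2e-5 M

Ag3PO4(s) <=> 3 Ag^+ + PO4^3-
Ksp = [Ag^+]^3[PO4^3-]
For each mole of Ag3PO4 that dissolves: [Ag^+] = 3s, [PO4^3-] = s.
Substituting: Ksp = (3s)^3s = 27s^4
Solving, s = (2.7 × 10^-17/27)^(1/4) = 3.2 × 10^-5 M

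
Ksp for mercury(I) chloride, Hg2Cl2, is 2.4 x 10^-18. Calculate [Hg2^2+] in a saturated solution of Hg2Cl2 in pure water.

Hg2Cl2(s) ⇌ Hg2^2+(aq) + 2 Cl^-(aq)
Ksp = [Hg2^2+][Cl^-]^2
For each mole of Hg2Cl2 that dissolves: [Hg2^2+] = s, [Cl^-] = 2s.
Ksp = s(2s)^2 = 4s^3
s^3 = 2.4 x 10^-18 / 4, so s = 8.43 x 10^-7 M
[Hg2^2+] = s = 8.4 × 10^-7 M

[Hg2^2+] ≈ 8.4 × 10^-7 M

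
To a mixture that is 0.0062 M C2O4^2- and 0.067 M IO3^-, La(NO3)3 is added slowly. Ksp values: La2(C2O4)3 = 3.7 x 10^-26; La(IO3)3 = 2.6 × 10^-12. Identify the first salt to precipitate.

La2(C2O4)3

Each salt begins to precipitate when Q = Ksp, i.e. when [La^3+] reaches its threshold.
For La2(C2O4)3: 3.7 x 10^-26 = (0.0062)^3 × [La^3+]^2  ⇒  [La^3+] = 3.9 × 10^-10 M.
For La(IO3)3: 2.6 × 10^-12 = (0.067)^3 × [La^3+]  ⇒  [La^3+] = 8.6 × 10^-9 M.
The salt with the lower threshold [La^3+] precipitates first: La2(C2O4)3.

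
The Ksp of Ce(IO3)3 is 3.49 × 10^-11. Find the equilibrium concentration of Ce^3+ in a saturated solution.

Ce(IO3)3(s) ⇌ Ce^3+(aq) + 3 IO3^-(aq)
Ksp = [Ce^3+][IO3^-]^3
With molar solubility s: [Ce^3+] = s, [IO3^-] = 3s.
Substituting: Ksp = s(3s)^3 = 27s^4
s^4 = 3.49 × 10^-11 / 27, so s = 1.066 × 10^-3 M
[Ce^3+] = s = 1.07 × 10^-3 M

[Ce^3+] ≈ 1.07 x 10^-3 M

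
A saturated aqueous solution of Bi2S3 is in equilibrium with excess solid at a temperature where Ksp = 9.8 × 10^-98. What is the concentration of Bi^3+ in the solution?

[Bi^3+] ≈ 3.1e-20 M

Bi2S3(s) <=> 2 Bi^3+ + 3 S^2-
Ksp = [Bi^3+]^2[S^2-]^3
Let s = molar solubility. Then [Bi^3+] = 2s and [S^2-] = 3s.
So Ksp = (2s)^2 × (3s)^3 = 108s^5
s^5 = 9.8 × 10^-98 / 108, so s = 1.55 × 10^-20 M
[Bi^3+] = 2s = 3.1 x 10^-20 M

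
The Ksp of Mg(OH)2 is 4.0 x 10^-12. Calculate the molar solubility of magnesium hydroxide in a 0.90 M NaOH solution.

4.9e-12 M

Mg(OH)2(s) <=> Mg^2+ + 2 OH^-
Ksp = [Mg^2+][OH^-]^2
Let s be the molar solubility in this solution. [Mg^2+] = s, [OH^-] = 0.90 + 2s ≈ 0.90 (Ksp is small, so little additional dissolves).
Ksp ≈ s × (0.90)^2
s = 4.9 × 10^-12 M
Check: 2s = 9.9 x 10^-12 ≪ 0.90, so the approximation is valid.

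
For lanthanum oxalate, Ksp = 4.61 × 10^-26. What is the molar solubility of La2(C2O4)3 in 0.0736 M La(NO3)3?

s ≈ 6.81 x 10^-9 M

La2(C2O4)3(s) ⇌ 2 La^3+(aq) + 3 C2O4^2-(aq)
Ksp = [La^3+]^2[C2O4^2-]^3
If s mol/L dissolves here, [La^3+] = 0.0736 + 2s ≈ 0.0736, [C2O4^2-] = 3s (since La^3+ from La(NO3)3 dominates).
Ksp ≈ (0.0736)^2 × (3s)^3
s = 6.81 × 10^-9 M
Check: 2s = 1.4 × 10^-8 ≪ 0.0736, so the approximation is valid.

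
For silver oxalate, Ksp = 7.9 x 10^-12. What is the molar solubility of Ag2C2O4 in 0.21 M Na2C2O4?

s = 3.1 × 10^-6 M

Ag2C2O4(s) <=> 2 Ag^+ + C2O4^2-
Ksp = [Ag^+]^2[C2O4^2-]
Let s be the molar solubility in this solution. [Ag^+] = 2s, [C2O4^2-] = 0.21 + s ≈ 0.21 (common-ion effect: C2O4^2- is already 0.21 M).
Ksp ≈ (2s)^2 × 0.21
s = 3.1 × 10^-6 M
Check: s = 3.1 x 10^-6 ≪ 0.21, so the approximation is valid.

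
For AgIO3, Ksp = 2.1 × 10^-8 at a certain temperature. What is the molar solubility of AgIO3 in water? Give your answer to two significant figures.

s ≈ 1.4e-4 M

AgIO3(s) ⇌ Ag^+(aq) + IO3^-(aq)
Ksp = [Ag^+][IO3^-]
If s mol/L of AgIO3 dissolves, [Ag^+] = s and [IO3^-] = s.
Ksp = s^2
s = (2.1 × 10^-8)^(1/2) = 1.4 x 10^-4 M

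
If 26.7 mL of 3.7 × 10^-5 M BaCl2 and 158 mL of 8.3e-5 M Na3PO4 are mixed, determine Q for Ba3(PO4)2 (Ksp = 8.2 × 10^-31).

Q = 7.7e-25

Total volume = 26.7 + 158 = 184.7 mL.
[Ba^2+] = 3.7 × 10^-5 × (26.7/184.7) = 5.35 × 10^-6 M
[PO4^3-] = 8.3 × 10^-5 × (158/184.7) = 7.10 × 10^-5 M
Ba3(PO4)2(s) ⇌ 3 Ba^2+(aq) + 2 PO4^3-(aq), so Q = [Ba^2+]^3[PO4^3-]^2
Q = (5.35 × 10^-6)^3(7.10 × 10^-5)^2 = 7.7 × 10^-25
Q > Ksp, so Ba3(PO4)2 will precipitate.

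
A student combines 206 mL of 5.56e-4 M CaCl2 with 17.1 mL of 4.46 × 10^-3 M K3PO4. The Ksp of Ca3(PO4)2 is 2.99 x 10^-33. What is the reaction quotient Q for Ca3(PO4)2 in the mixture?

Total volume = 206 + 17.1 = 223.1 mL.
[Ca^2+] = 5.56 × 10^-4 × (206/223.1) = 5.134 x 10^-4 M
[PO4^3-] = 4.46 × 10^-3 × (17.1/223.1) = 3.418 × 10^-4 M
Ca3(PO4)2(s) <=> 3 Ca^2+(aq) + 2 PO4^3-(aq), so Q = [Ca^2+]^3[PO4^3-]^2
Q = (5.134 × 10^-4)^3(3.418 x 10^-4)^2 = 1.58 × 10^-17
Q > Ksp, so Ca3(PO4)2 will precipitate.

Q ≈ 1.58e-17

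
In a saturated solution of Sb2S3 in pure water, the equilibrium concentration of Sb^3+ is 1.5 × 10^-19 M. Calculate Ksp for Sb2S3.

Sb2S3(s) ⇌ 2 Sb^3+ + 3 S^2-
Stoichiometry gives [S^2-] = (3/2)[Sb^3+] = 2.25 x 10^-19 M.
Ksp = [Sb^3+]^2[S^2-]^3
Ksp = (1.5 × 10^-19)^2 × (2.25 x 10^-19)^3 = 2.6 × 10^-94

Ksp ≈ 2.6 × 10^-94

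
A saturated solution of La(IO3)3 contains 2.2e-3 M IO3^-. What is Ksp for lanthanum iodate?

La(IO3)3(s) <=> La^3+(aq) + 3 IO3^-(aq)
Stoichiometry gives [La^3+] = (1/3)[IO3^-] = 7.33 x 10^-4 M.
Ksp = [La^3+][IO3^-]^3
Ksp = 7.33 x 10^-4 × (2.2 × 10^-3)^3 = 7.8 × 10^-12

Ksp = 7.8 × 10^-12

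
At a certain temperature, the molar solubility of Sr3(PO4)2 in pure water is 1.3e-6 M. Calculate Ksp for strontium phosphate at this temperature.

Ksp ≈ 4.0 × 10^-28

Sr3(PO4)2(s) ⇌ 3 Sr^2+ + 2 PO4^3-
If s mol/L of Sr3(PO4)2 dissolves, [Sr^2+] = 3s and [PO4^3-] = 2s.
Ksp = [Sr^2+]^3[PO4^3-]^2
Ksp = (3s)^3(2s)^2 = 108s^5
Ksp = 108 × (1.3 × 10^-6)^5 = 4.0 x 10^-28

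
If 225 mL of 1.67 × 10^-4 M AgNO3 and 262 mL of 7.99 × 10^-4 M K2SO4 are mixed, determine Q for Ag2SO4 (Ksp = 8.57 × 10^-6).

Total volume = 225 + 262 = 487 mL.
[Ag^+] = 1.67 x 10^-4 × (225/487) = 7.716 × 10^-5 M
[SO4^2-] = 7.99 × 10^-4 × (262/487) = 4.299 × 10^-4 M
Ag2SO4(s) ⇌ 2 Ag^+(aq) + SO4^2-(aq), so Q = [Ag^+]^2[SO4^2-]
Q = (7.716 x 10^-5)^2(4.299 × 10^-4) = 2.56 × 10^-12
Q < Ksp, so no precipitate of Ag2SO4 forms.

2.56 × 10^-12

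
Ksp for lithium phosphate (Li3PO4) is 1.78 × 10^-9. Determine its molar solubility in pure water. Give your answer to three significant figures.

Li3PO4(s) ⇌ 3 Li^+(aq) + PO4^3-(aq)
Ksp = [Li^+]^3[PO4^3-]
Let s = molar solubility. Then [Li^+] = 3s and [PO4^3-] = s.
Substituting: Ksp = (3s)^3s = 27s^4
s^4 = 1.78 × 10^-9 / 27, so s = 2.85 × 10^-3 M

2.85 × 10^-3 M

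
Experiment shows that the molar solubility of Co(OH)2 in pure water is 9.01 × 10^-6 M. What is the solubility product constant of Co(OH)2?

Co(OH)2(s) ⇌ Co^2+ + 2 OH^-
For each mole of Co(OH)2 that dissolves: [Co^2+] = s, [OH^-] = 2s.
Ksp = [Co^2+][OH^-]^2
Substituting: Ksp = s(2s)^2 = 4s^3
Ksp = 4 × (9.01 × 10^-6)^3 = 2.93 x 10^-15

Ksp = 2.93 × 10^-15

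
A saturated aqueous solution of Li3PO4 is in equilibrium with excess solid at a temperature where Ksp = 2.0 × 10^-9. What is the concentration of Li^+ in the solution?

[Li^+] = 8.8 × 10^-3 M

Li3PO4(s) <=> 3 Li^+(aq) + PO4^3-(aq)
Ksp = [Li^+]^3[PO4^3-]
Let s = molar solubility. Then [Li^+] = 3s and [PO4^3-] = s.
So Ksp = (3s)^3 × s = 27s^4
s = (2.0 × 10^-9 / 27)^(1/4) = 2.93 × 10^-3 M
[Li^+] = 3s = 8.8 × 10^-3 M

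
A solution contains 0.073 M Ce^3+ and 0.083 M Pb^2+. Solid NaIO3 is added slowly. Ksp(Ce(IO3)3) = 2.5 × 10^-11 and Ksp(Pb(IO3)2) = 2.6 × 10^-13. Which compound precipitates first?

Pb(IO3)2

Each salt begins to precipitate when Q = Ksp, i.e. when [IO3^-] reaches its threshold.
For Ce(IO3)3: 2.5 × 10^-11 = 0.073 × [IO3^-]^3  ⇒  [IO3^-] = 7.0 x 10^-4 M.
For Pb(IO3)2: 2.6 × 10^-13 = 0.083 × [IO3^-]^2  ⇒  [IO3^-] = 1.8 × 10^-6 M.
The salt with the lower threshold [IO3^-] precipitates first: Pb(IO3)2.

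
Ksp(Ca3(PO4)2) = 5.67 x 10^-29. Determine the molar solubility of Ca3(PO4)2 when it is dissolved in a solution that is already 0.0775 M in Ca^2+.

1.75 x 10^-13 M

Ca3(PO4)2(s) ⇌ 3 Ca^2+(aq) + 2 PO4^3-(aq)
Ksp = [Ca^2+]^3[PO4^3-]^2
If s mol/L dissolves here, [Ca^2+] = 0.0775 + 3s ≈ 0.0775, [PO4^3-] = 2s (common-ion effect: Ca^2+ is already 0.0775 M).
Ksp ≈ (0.0775)^3 × (2s)^2
s = 1.75 x 10^-13 M
Check: 3s = 5.2 x 10^-13 ≪ 0.0775, so the approximation is valid.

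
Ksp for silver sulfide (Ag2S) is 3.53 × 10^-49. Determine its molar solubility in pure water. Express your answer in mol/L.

s = 4.45 × 10^-17 M

Ag2S(s) ⇌ 2 Ag^+ + S^2-
Ksp = [Ag^+]^2[S^2-]
Let s = molar solubility. Then [Ag^+] = 2s and [S^2-] = s.
So Ksp = (2s)^2 × s = 4s^3
Solving, s = (3.53 × 10^-49/4)^(1/3) = 4.45 × 10^-17 M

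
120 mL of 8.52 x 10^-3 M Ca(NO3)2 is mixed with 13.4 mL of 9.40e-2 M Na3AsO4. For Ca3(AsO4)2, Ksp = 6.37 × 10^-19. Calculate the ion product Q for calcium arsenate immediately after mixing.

Total volume = 120 + 13.4 = 133.4 mL.
[Ca^2+] = 8.52 × 10^-3 × (120/133.4) = 7.664 × 10^-3 M
[AsO4^3-] = 9.40 × 10^-2 × (13.4/133.4) = 9.442 x 10^-3 M
Ca3(AsO4)2(s) <=> 3 Ca^2+ + 2 AsO4^3-, so Q = [Ca^2+]^3[AsO4^3-]^2
Q = (7.664 x 10^-3)^3(9.442 x 10^-3)^2 = 4.01 x 10^-11
Q > Ksp, so Ca3(AsO4)2 will precipitate.

Q = 4.01e-11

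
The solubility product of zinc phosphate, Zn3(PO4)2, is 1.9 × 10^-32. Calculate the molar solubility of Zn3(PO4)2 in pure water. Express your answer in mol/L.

Zn3(PO4)2(s) ⇌ 3 Zn^2+ + 2 PO4^3-
Ksp = [Zn^2+]^3[PO4^3-]^2
With molar solubility s: [Zn^2+] = 3s, [PO4^3-] = 2s.
Ksp = (3s)^3(2s)^2 = 108s^5
s = (1.9 × 10^-32 / 108)^(1/5) = 1.8 × 10^-7 M

1.8 x 10^-7 M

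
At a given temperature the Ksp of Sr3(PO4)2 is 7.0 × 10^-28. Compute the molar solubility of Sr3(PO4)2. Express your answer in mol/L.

Sr3(PO4)2(s) ⇌ 3 Sr^2+ + 2 PO4^3-
Ksp = [Sr^2+]^3[PO4^3-]^2
For each mole of Sr3(PO4)2 that dissolves: [Sr^2+] = 3s, [PO4^3-] = 2s.
Ksp = (3s)^3(2s)^2 = 108s^5
s = (7.0 × 10^-28 / 108)^(1/5) = 1.5 x 10^-6 M

1.5 × 10^-6 M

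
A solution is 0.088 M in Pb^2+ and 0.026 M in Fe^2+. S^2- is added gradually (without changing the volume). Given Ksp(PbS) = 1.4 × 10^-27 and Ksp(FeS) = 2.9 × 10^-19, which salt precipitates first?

Each salt begins to precipitate when Q = Ksp, i.e. when [S^2-] reaches its threshold.
For PbS: 1.4 × 10^-27 = 0.088 × [S^2-]  ⇒  [S^2-] = 1.6 × 10^-26 M.
For FeS: 2.9 × 10^-19 = 0.026 × [S^2-]  ⇒  [S^2-] = 1.1 × 10^-17 M.
The salt with the lower threshold [S^2-] precipitates first: PbS.

PbS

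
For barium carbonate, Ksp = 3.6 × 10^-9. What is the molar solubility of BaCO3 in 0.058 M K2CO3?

BaCO3(s) <=> Ba^2+(aq) + CO3^2-(aq)
Ksp = [Ba^2+][CO3^2-]
Let s = moles of BaCO3 that dissolve per litre. [Ba^2+] = s, [CO3^2-] = 0.058 + s ≈ 0.058 (since CO3^2- from K2CO3 dominates).
Ksp ≈ s × 0.058
s = 6.2 × 10^-8 M
Check: s = 6.2 × 10^-8 ≪ 0.058, so the approximation is valid.

s ≈ 6.2 × 10^-8 M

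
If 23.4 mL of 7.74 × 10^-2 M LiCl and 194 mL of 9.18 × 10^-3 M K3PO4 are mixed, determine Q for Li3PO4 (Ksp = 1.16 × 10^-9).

Total volume = 23.4 + 194 = 217.4 mL.
[Li^+] = 7.74 x 10^-2 × (23.4/217.4) = 8.331 × 10^-3 M
[PO4^3-] = 9.18 × 10^-3 × (194/217.4) = 8.192 × 10^-3 M
Li3PO4(s) ⇌ 3 Li^+ + PO4^3-, so Q = [Li^+]^3[PO4^3-]
Q = (8.331 × 10^-3)^3(8.192 x 10^-3) = 4.74 x 10^-9
Q > Ksp, so Li3PO4 will precipitate.

Q ≈ 4.74 × 10^-9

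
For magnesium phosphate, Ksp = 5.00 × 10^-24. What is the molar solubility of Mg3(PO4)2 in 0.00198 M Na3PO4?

3.61e-7 M

Mg3(PO4)2(s) ⇌ 3 Mg^2+(aq) + 2 PO4^3-(aq)
Ksp = [Mg^2+]^3[PO4^3-]^2
Let s be the molar solubility in this solution. [Mg^2+] = 3s, [PO4^3-] = 0.00198 + 2s ≈ 0.00198 (Ksp is small, so little additional dissolves).
Ksp ≈ (3s)^3 × (0.00198)^2
s = 3.61 × 10^-7 M
Check: 2s = 7.2 x 10^-7 ≪ 0.00198, so the approximation is valid.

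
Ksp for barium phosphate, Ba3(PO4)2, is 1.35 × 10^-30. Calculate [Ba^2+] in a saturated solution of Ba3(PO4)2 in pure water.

[Ba^2+] ≈ 1.25e-6 M

Ba3(PO4)2(s) ⇌ 3 Ba^2+ + 2 PO4^3-
Ksp = [Ba^2+]^3[PO4^3-]^2
Let s = molar solubility. Then [Ba^2+] = 3s and [PO4^3-] = 2s.
So Ksp = (3s)^3 × (2s)^2 = 108s^5
Solving, s = (1.35 × 10^-30/108)^(1/5) = 4.163 x 10^-7 M
[Ba^2+] = 3s = 1.25 × 10^-6 M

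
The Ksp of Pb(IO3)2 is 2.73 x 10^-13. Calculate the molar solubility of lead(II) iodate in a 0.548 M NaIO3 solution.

9.09 × 10^-13 M

Pb(IO3)2(s) ⇌ Pb^2+ + 2 IO3^-
Ksp = [Pb^2+][IO3^-]^2
Let s = moles of Pb(IO3)2 that dissolve per litre. [Pb^2+] = s, [IO3^-] = 0.548 + 2s ≈ 0.548 (common-ion effect: IO3^- is already 0.548 M).
Ksp ≈ s × (0.548)^2
s = 9.09 × 10^-13 M
Check: 2s = 1.8 x 10^-12 ≪ 0.548, so the approximation is valid.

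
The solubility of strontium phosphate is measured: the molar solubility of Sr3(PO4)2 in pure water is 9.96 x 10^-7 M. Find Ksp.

Sr3(PO4)2(s) ⇌ 3 Sr^2+ + 2 PO4^3-
For each mole of Sr3(PO4)2 that dissolves: [Sr^2+] = 3s, [PO4^3-] = 2s.
Ksp = [Sr^2+]^3[PO4^3-]^2
Substituting: Ksp = (3s)^3(2s)^2 = 108s^5
With s = 9.96 x 10^-7: Ksp = 1.06 × 10^-28

Ksp ≈ 1.06 × 10^-28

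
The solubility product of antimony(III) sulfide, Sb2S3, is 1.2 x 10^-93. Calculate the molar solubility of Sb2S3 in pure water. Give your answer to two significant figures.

s ≈ 1.0 × 10^-19 M

Sb2S3(s) <=> 2 Sb^3+ + 3 S^2-
Ksp = [Sb^3+]^2[S^2-]^3
For each mole of Sb2S3 that dissolves: [Sb^3+] = 2s, [S^2-] = 3s.
Substituting: Ksp = (2s)^2(3s)^3 = 108s^5
s^5 = 1.2 x 10^-93 / 108, so s = 1.0 × 10^-19 M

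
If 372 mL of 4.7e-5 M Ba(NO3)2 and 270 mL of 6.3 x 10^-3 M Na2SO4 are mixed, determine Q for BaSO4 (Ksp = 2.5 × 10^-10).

Total volume = 372 + 270 = 642 mL.
[Ba^2+] = 4.7 × 10^-5 × (372/642) = 2.72 x 10^-5 M
[SO4^2-] = 6.3 x 10^-3 × (270/642) = 2.65 x 10^-3 M
BaSO4(s) ⇌ Ba^2+(aq) + SO4^2-(aq), so Q = [Ba^2+][SO4^2-]
Q = (2.72 × 10^-5)(2.65 x 10^-3) = 7.2 × 10^-8
Q > Ksp, so BaSO4 will precipitate.

Q = 7.2e-8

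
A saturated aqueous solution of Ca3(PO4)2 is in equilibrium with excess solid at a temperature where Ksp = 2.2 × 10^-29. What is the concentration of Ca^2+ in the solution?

Ca3(PO4)2(s) ⇌ 3 Ca^2+(aq) + 2 PO4^3-(aq)
Ksp = [Ca^2+]^3[PO4^3-]^2
Let s = molar solubility. Then [Ca^2+] = 3s and [PO4^3-] = 2s.
Substituting: Ksp = (3s)^3(2s)^2 = 108s^5
s = (2.2 × 10^-29 / 108)^(1/5) = 7.27 × 10^-7 M
[Ca^2+] = 3s = 2.2 × 10^-6 M

[Ca^2+] = 2.2 × 10^-6 M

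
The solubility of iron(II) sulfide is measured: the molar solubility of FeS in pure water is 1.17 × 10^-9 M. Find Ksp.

FeS(s) <=> Fe^2+(aq) + S^2-(aq)
For each mole of FeS that dissolves: [Fe^2+] = s, [S^2-] = s.
Ksp = [Fe^2+][S^2-]
Ksp = s^2
Ksp = (1.17 × 10^-9)^2 = 1.37 × 10^-18

Ksp = 1.37 × 10^-18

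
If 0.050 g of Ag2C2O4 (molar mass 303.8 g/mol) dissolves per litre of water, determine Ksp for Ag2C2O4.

Ksp ≈ 1.8 x 10^-11

Molar solubility s = (5.0 x 10^-2 g/L) / (303.8 g/mol) = 1.65 × 10^-4 M.
Ag2C2O4(s) ⇌ 2 Ag^+ + C2O4^2-
With molar solubility s: [Ag^+] = 2s, [C2O4^2-] = s.
Ksp = [Ag^+]^2[C2O4^2-]
So Ksp = (2s)^2 × s = 4s^3
With s = 1.65 x 10^-4: Ksp = 1.8 × 10^-11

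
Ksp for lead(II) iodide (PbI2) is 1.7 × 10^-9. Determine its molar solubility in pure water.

s = 7.5 x 10^-4 M

PbI2(s) <=> Pb^2+ + 2 I^-
Ksp = [Pb^2+][I^-]^2
Let s = molar solubility. Then [Pb^2+] = s and [I^-] = 2s.
So Ksp = s × (2s)^2 = 4s^3
s^3 = 1.7 × 10^-9 / 4, so s = 7.5 x 10^-4 M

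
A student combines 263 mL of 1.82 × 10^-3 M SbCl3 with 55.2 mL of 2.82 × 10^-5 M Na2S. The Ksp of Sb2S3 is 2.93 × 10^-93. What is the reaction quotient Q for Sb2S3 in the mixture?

Q = 2.65 x 10^-22

Total volume = 263 + 55.2 = 318.2 mL.
[Sb^3+] = 1.82 x 10^-3 × (263/318.2) = 1.504 × 10^-3 M
[S^2-] = 2.82 × 10^-5 × (55.2/318.2) = 4.892 × 10^-6 M
Sb2S3(s) ⇌ 2 Sb^3+ + 3 S^2-, so Q = [Sb^3+]^2[S^2-]^3
Q = (1.504 × 10^-3)^2(4.892 × 10^-6)^3 = 2.65 × 10^-22
Q > Ksp, so Sb2S3 will precipitate.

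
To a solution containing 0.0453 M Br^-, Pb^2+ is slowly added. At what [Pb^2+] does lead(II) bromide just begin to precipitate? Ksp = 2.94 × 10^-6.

PbBr2(s) <=> Pb^2+ + 2 Br^-
Ksp = [Pb^2+][Br^-]^2
Precipitation begins when Q = Ksp. With [Br^-] = 0.0453 M:
2.94 × 10^-6 = (0.0453)^2 × [Pb^2+]
[Pb^2+] = (2.94 × 10^-6 / 2.052 x 10^-3) = 1.43 x 10^-3 M

[Pb^2+] ≈ 1.43 x 10^-3 M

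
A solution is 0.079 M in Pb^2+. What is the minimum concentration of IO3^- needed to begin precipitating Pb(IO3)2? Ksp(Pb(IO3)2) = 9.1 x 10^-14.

[IO3^-] = 1.1 × 10^-6 M

Pb(IO3)2(s) ⇌ Pb^2+ + 2 IO3^-
Ksp = [Pb^2+][IO3^-]^2
Precipitation begins when Q = Ksp. With [Pb^2+] = 0.079 M:
9.1 x 10^-14 = (0.079) × [IO3^-]^2
[IO3^-] = (9.1 x 10^-14 / 7.9 x 10^-2)^(1/2) = 1.1 × 10^-6 M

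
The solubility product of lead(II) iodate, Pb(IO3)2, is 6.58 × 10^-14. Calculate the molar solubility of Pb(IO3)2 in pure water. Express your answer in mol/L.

2.54 × 10^-5 M

Pb(IO3)2(s) ⇌ Pb^2+ + 2 IO3^-
Ksp = [Pb^2+][IO3^-]^2
Let s = molar solubility. Then [Pb^2+] = s and [IO3^-] = 2s.
So Ksp = s × (2s)^2 = 4s^3
s^3 = 6.58 × 10^-14 / 4, so s = 2.54 × 10^-5 M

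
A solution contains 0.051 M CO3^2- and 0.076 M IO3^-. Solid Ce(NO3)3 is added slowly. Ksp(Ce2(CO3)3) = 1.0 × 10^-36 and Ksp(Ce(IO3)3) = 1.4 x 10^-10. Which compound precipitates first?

Each salt begins to precipitate when Q = Ksp, i.e. when [Ce^3+] reaches its threshold.
For Ce2(CO3)3: 1.0 × 10^-36 = (0.051)^3 × [Ce^3+]^2  ⇒  [Ce^3+] = 8.7 x 10^-17 M.
For Ce(IO3)3: 1.4 x 10^-10 = (0.076)^3 × [Ce^3+]  ⇒  [Ce^3+] = 3.2 × 10^-7 M.
The salt with the lower threshold [Ce^3+] precipitates first: Ce2(CO3)3.

Ce2(CO3)3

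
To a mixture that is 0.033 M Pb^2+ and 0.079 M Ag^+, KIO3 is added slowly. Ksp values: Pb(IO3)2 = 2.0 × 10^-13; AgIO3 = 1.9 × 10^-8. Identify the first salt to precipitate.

AgIO3

Each salt begins to precipitate when Q = Ksp, i.e. when [IO3^-] reaches its threshold.
For Pb(IO3)2: 2.0 × 10^-13 = 0.033 × [IO3^-]^2  ⇒  [IO3^-] = 2.5 × 10^-6 M.
For AgIO3: 1.9 × 10^-8 = 0.079 × [IO3^-]  ⇒  [IO3^-] = 2.4 x 10^-7 M.
The salt with the lower threshold [IO3^-] precipitates first: AgIO3.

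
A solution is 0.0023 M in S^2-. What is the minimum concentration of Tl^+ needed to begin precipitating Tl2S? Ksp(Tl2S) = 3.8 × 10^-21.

Tl2S(s) ⇌ 2 Tl^+(aq) + S^2-(aq)
Ksp = [Tl^+]^2[S^2-]
Precipitation begins when Q = Ksp. With [S^2-] = 0.0023 M:
3.8 × 10^-21 = (0.0023) × [Tl^+]^2
[Tl^+] = (3.8 × 10^-21 / 2.3 x 10^-3)^(1/2) = 1.3 x 10^-9 M

[Tl^+] = 1.3 x 10^-9 M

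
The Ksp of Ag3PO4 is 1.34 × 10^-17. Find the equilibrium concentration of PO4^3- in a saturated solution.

[PO4^3-] = 2.65 x 10^-5 M

Ag3PO4(s) <=> 3 Ag^+ + PO4^3-
Ksp = [Ag^+]^3[PO4^3-]
With molar solubility s: [Ag^+] = 3s, [PO4^3-] = s.
Ksp = (3s)^3s = 27s^4
s^4 = 1.34 × 10^-17 / 27, so s = 2.654 × 10^-5 M
[PO4^3-] = s = 2.65 × 10^-5 M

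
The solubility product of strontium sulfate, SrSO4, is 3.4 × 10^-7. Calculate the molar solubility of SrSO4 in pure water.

SrSO4(s) ⇌ Sr^2+ + SO4^2-
Ksp = [Sr^2+][SO4^2-]
For each mole of SrSO4 that dissolves: [Sr^2+] = s, [SO4^2-] = s.
Ksp = s^2
s = √(3.4 × 10^-7) = 5.8 × 10^-4 M

s ≈ 5.8e-4 M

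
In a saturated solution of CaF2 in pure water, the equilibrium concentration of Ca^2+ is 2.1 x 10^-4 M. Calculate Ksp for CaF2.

CaF2(s) <=> Ca^2+ + 2 F^-
Stoichiometry gives [F^-] = (2/1)[Ca^2+] = 4.20 × 10^-4 M.
Ksp = [Ca^2+][F^-]^2
Ksp = 2.1 × 10^-4 × (4.20 x 10^-4)^2 = 3.7 x 10^-11

3.7 × 10^-11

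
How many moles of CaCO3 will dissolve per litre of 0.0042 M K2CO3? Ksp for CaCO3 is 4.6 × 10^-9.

s = 1.1 × 10^-6 M

CaCO3(s) <=> Ca^2+ + CO3^2-
Ksp = [Ca^2+][CO3^2-]
Let s = moles of CaCO3 that dissolve per litre. [Ca^2+] = s, [CO3^2-] = 0.0042 + s ≈ 0.0042 (since CO3^2- from K2CO3 dominates).
Ksp ≈ s × 0.0042
s = 1.1 × 10^-6 M
Check: s = 1.1 × 10^-6 ≪ 0.0042, so the approximation is valid.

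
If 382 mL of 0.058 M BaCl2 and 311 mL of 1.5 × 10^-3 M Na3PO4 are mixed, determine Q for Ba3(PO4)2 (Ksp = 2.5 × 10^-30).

Total volume = 382 + 311 = 693 mL.
[Ba^2+] = 5.8 × 10^-2 × (382/693) = 3.20 × 10^-2 M
[PO4^3-] = 1.5 × 10^-3 × (311/693) = 6.73 × 10^-4 M
Ba3(PO4)2(s) ⇌ 3 Ba^2+ + 2 PO4^3-, so Q = [Ba^2+]^3[PO4^3-]^2
Q = (3.20 × 10^-2)^3(6.73 × 10^-4)^2 = 1.5 × 10^-11
Q > Ksp, so Ba3(PO4)2 will precipitate.

1.5 × 10^-11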